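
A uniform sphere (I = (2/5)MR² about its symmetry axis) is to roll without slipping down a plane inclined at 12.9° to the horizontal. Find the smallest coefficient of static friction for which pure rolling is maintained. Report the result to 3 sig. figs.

Here I = (2/5)MR², so the shape factor k = I/(MR²) = 0.4.
Newton's second law down the slope: Mg sinθ − f = Ma. The torque equation fR = Iα (with α = a/R) gives f = kMa.
These give a = g sinθ/(1+k) and the required friction f = kMg sinθ/(1+k).
The normal force is N = Mg cosθ, so μ_min = f/N = k tanθ/(1+k).
μ_min = 0.4 × tan12.9° / 1.4 ≈ 0.0654.

μ_min ≈ 0.0654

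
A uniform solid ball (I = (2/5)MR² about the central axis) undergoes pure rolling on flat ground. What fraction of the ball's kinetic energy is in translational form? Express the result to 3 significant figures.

For this body I = (2/5)MR², i.e. k = I/(MR²) = 0.4.
With ω = v/R, KE_trans = ½Mv² and KE_rot = ½Iω² = ½kMv², so KE_total = ½(1+k)Mv².
The translational fraction is therefore 1/(1+k) = 1/1.4 ≈ 0.714.

fraction ≈ 0.714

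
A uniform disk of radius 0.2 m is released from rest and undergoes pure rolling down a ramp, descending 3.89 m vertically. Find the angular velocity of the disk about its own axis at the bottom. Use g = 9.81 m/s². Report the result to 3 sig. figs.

ω ≈ 35.7 rad/s

For this body I = (1/2)MR², i.e. k = I/(MR²) = 0.5.
Pure rolling means v = ωR; then KE = ½Mv² + ½I(v/R)² = ½(1+k)Mv² = (3/4)Mv².
Energy conservation Mgh = ½(1+k)Mv² gives v = √(2gh/(1+k)) = √(2 × 9.81 × 3.89 / 1.5) = 7.133 m/s.
Then ω = v/R = 7.133 / 0.2 ≈ 35.7 rad/s.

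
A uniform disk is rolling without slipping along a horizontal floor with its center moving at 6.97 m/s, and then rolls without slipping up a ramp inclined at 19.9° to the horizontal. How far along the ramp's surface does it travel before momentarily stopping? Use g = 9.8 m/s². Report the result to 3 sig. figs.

d ≈ 10.9 m

Here I = (1/2)MR², so the shape factor k = I/(MR²) = 0.5.
Since it rolls without slipping, ω = v/R and KE = ½Mv² + ½Iω² = ½(1+k)Mv² = (3/4)Mv².
Setting this equal to Mgh gives the vertical rise h = (1+k)v₀²/(2g) = 1.5×6.97²/(2×9.8) = 3.718 m.
Along the incline, d = h/sinθ = 3.718/sin19.9° ≈ 10.9 m.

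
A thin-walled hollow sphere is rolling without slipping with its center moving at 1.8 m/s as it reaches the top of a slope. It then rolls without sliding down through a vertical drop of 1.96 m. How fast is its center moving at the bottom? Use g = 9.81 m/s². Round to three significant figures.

v ≈ 5.13 m/s

With I = (2/3)MR², the ratio k = I/(MR²) is 2/3.
Since it rolls without slipping, ω = v/R and KE = ½Mv² + ½Iω² = ½(1+k)Mv² = (5/6)Mv².
Conserving energy between top and bottom: (5/6)Mv² = (5/6)Mv₀² + Mgh, hence v² = v₀² + 2gh/(1+k).
v = √(1.8² + 2×9.81×1.96/1.667) = √26.31 ≈ 5.13 m/s.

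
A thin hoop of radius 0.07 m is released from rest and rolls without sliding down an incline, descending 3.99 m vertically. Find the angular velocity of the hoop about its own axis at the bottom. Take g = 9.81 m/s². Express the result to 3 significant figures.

The moment of inertia is MR², giving k ≡ I/(MR²) = 1.
The rolling condition ω = v/R makes the rotational term ½I(v/R)² = ½kMv², so KE_total = ½(1+k)Mv² = Mv².
Energy conservation Mgh = ½(1+k)Mv² gives v = √(2gh/(1+k)) = √(2 × 9.81 × 3.99 / 2) = 6.256 m/s.
Then ω = v/R = 6.256 / 0.07 ≈ 89.4 rad/s.

ω ≈ 89.4 rad/s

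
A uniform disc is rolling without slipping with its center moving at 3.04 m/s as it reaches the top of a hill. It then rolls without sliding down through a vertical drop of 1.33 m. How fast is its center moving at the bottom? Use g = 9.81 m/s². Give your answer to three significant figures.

v ≈ 5.16 m/s

Here I = (1/2)MR², so the shape factor k = I/(MR²) = 0.5.
The rolling condition ω = v/R makes the rotational term ½I(v/R)² = ½kMv², so KE_total = ½(1+k)Mv² = (3/4)Mv².
Energy conservation: (3/4)Mv₀² + Mgh = (3/4)Mv², so v² = v₀² + 2gh/(1+k).
v = √(3.04² + 2×9.81×1.33/1.5) = √26.64 ≈ 5.16 m/s.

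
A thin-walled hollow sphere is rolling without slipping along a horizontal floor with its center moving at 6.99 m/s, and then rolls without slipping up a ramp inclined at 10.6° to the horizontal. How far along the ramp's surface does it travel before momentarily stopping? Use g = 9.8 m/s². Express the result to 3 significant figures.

For this body I = (2/3)MR², i.e. k = I/(MR²) = 2/3.
Since it rolls without slipping, ω = v/R and KE = ½Mv² + ½Iω² = ½(1+k)Mv² = (5/6)Mv².
Setting this equal to Mgh gives the vertical rise h = (1+k)v₀²/(2g) = 1.667×6.99²/(2×9.8) = 4.155 m.
Along the incline, d = h/sinθ = 4.155/sin10.6° ≈ 22.6 m.

d ≈ 22.6 m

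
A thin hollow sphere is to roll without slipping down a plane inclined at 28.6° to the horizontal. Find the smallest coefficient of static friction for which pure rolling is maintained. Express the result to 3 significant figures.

μ_min ≈ 0.218

With I = (2/3)MR², the ratio k = I/(MR²) is 2/3.
Newton's second law down the slope: Mg sinθ − f = Ma. The torque equation fR = Iα (with α = a/R) gives f = kMa.
These give a = g sinθ/(1+k) and the required friction f = kMg sinθ/(1+k).
With N = Mg cosθ, the no-slip condition f ≤ μN gives μ_min = f/N = k tanθ/(1+k).
μ_min = (2/3) × tan28.6° / 1.667 ≈ 0.218.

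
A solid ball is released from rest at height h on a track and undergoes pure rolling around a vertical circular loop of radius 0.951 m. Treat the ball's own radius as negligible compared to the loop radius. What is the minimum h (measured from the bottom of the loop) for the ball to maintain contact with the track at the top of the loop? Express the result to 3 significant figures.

Here I = (2/5)MR², so the shape factor k = I/(MR²) = 0.4.
At the top, contact is just lost when gravity alone supplies the centripetal force: Mg = Mv_top²/r, i.e. v_top² = gr.
With ω = v/R, the kinetic energy at speed v is ½(1+k)Mv² = (7/10)Mv².
Energy conservation from release (height h) to the top (height 2r): Mgh = Mg(2r) + (7/10)M·gr.
Thus h_min = 2r + (1+k)r/2 = r(2 + 1.4/2) = 0.951 × 2.7 ≈ 2.57 m.

h_min ≈ 2.57 m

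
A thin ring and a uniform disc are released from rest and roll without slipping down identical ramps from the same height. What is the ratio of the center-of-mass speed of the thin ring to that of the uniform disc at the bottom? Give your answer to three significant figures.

Each satisfies Mgh = ½(1+k)Mv² with k = I/(MR²), so v ∝ 1/√(1+k).
For the thin ring k = 1; for the uniform disc k = 0.5.
v₁/v₂ = √((1+k₂)/(1+k₁)) = √(1.5/2) ≈ 0.866.

v_ratio ≈ 0.866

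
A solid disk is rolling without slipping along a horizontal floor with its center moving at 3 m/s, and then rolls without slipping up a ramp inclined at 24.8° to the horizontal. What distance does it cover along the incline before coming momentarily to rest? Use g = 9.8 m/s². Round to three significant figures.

Here I = (1/2)MR², so the shape factor k = I/(MR²) = 0.5.
The rolling condition ω = v/R makes the rotational term ½I(v/R)² = ½kMv², so KE_total = ½(1+k)Mv² = (3/4)Mv².
Setting this equal to Mgh gives the vertical rise h = (1+k)v₀²/(2g) = 1.5×3²/(2×9.8) = 0.6888 m.
The distance along the slope is d = h/sinθ = 0.6888/sin24.8° ≈ 1.64 m.

d ≈ 1.64 m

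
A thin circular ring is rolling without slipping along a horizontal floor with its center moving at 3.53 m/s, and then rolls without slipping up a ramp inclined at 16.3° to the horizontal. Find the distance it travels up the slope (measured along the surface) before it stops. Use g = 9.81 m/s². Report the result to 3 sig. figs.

The moment of inertia is MR², giving k ≡ I/(MR²) = 1.
Pure rolling means v = ωR; then KE = ½Mv² + ½I(v/R)² = ½(1+k)Mv² = Mv².
Setting this equal to Mgh gives the vertical rise h = (1+k)v₀²/(2g) = 2×3.53²/(2×9.81) = 1.27 m.
The distance along the slope is d = h/sinθ = 1.27/sin16.3° ≈ 4.53 m.

d ≈ 4.53 m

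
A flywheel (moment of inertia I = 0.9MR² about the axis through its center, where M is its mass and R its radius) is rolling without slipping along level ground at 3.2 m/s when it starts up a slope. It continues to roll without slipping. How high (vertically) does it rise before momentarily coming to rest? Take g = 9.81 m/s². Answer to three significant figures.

h ≈ 0.992 m

The moment of inertia is 0.9MR², giving k ≡ I/(MR²) = 0.9.
Pure rolling means v = ωR; then KE = ½Mv² + ½I(v/R)² = ½(1+k)Mv² = (19/20)Mv².
All of this converts to potential energy at the highest point: (19/20)Mv₀² = Mgh.
Thus h = (1+k)v₀²/(2g) = 1.9 × 3.2² / (2 × 9.81) ≈ 0.992 m.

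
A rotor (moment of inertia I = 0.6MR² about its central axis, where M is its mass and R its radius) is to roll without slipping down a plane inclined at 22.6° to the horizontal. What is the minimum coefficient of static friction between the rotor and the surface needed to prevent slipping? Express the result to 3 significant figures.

μ_min ≈ 0.156

Here I = 0.6MR², so the shape factor k = I/(MR²) = 0.6.
Newton's second law down the slope: Mg sinθ − f = Ma. The torque equation fR = Iα (with α = a/R) gives f = kMa.
These give a = g sinθ/(1+k) and the required friction f = kMg sinθ/(1+k).
With N = Mg cosθ, the no-slip condition f ≤ μN gives μ_min = f/N = k tanθ/(1+k).
μ_min = 0.6 × tan22.6° / 1.6 ≈ 0.156.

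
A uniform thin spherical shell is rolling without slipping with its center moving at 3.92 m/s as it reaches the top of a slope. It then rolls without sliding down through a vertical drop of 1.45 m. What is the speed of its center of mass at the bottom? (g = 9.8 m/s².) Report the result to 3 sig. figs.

For this body I = (2/3)MR², i.e. k = I/(MR²) = 2/3.
Pure rolling means v = ωR; then KE = ½Mv² + ½I(v/R)² = ½(1+k)Mv² = (5/6)Mv².
Energy conservation: (5/6)Mv₀² + Mgh = (5/6)Mv², so v² = v₀² + 2gh/(1+k).
v = √(3.92² + 2×9.8×1.45/1.667) = √32.42 ≈ 5.69 m/s.

v ≈ 5.69 m/s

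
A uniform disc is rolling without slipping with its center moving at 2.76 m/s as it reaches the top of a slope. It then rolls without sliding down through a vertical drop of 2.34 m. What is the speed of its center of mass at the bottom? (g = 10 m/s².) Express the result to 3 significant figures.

v ≈ 6.23 m/s

With I = (1/2)MR², the ratio k = I/(MR²) is 0.5.
Since it rolls without slipping, ω = v/R and KE = ½Mv² + ½Iω² = ½(1+k)Mv² = (3/4)Mv².
Energy conservation: (3/4)Mv₀² + Mgh = (3/4)Mv², so v² = v₀² + 2gh/(1+k).
v = √(2.76² + 2×10×2.34/1.5) = √38.82 ≈ 6.23 m/s.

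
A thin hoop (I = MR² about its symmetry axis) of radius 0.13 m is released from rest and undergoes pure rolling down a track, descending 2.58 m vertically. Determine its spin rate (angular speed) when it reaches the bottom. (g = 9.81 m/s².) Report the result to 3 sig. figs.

ω ≈ 38.7 rad/s

For this body I = MR², i.e. k = I/(MR²) = 1.
Pure rolling means v = ωR; then KE = ½Mv² + ½I(v/R)² = ½(1+k)Mv² = Mv².
Energy conservation Mgh = ½(1+k)Mv² gives v = √(2gh/(1+k)) = √(2 × 9.81 × 2.58 / 2) = 5.031 m/s.
The angular speed follows from ω = v/R = 5.031/0.13 ≈ 38.7 rad/s.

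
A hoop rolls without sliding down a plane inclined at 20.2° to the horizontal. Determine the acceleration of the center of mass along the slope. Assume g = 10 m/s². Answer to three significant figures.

With I = MR², the ratio k = I/(MR²) is 1.
Translational: Mg sinθ − f = Ma. Rotational about the CM: fR = Iα = kMRa, so f = kMa.
Eliminating f: Mg sinθ = (1+k)Ma, so a = g sinθ/(1+k) = 10 × sin20.2° / 2 ≈ 1.73 m/s².

a ≈ 1.73 m/s²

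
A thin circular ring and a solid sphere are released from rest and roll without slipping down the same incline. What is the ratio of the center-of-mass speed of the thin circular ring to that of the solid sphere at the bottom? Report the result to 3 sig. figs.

Each satisfies Mgh = ½(1+k)Mv² with k = I/(MR²), so v ∝ 1/√(1+k).
For the thin circular ring k = 1; for the solid sphere k = 0.4.
v₁/v₂ = √((1+k₂)/(1+k₁)) = √(1.4/2) ≈ 0.837.

v_ratio ≈ 0.837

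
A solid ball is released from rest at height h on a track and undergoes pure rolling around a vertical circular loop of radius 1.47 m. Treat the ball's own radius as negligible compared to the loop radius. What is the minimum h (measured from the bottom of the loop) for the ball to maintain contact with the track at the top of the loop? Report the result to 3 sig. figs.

h_min ≈ 3.97 m

The moment of inertia is (2/5)MR², giving k ≡ I/(MR²) = 0.4.
At the top, contact is just lost when gravity alone supplies the centripetal force: Mg = Mv_top²/r, i.e. v_top² = gr.
With ω = v/R, the kinetic energy at speed v is ½(1+k)Mv² = (7/10)Mv².
Energy conservation from release (height h) to the top (height 2r): Mgh = Mg(2r) + (7/10)M·gr.
Thus h_min = 2r + (1+k)r/2 = r(2 + 1.4/2) = 1.47 × 2.7 ≈ 3.97 m.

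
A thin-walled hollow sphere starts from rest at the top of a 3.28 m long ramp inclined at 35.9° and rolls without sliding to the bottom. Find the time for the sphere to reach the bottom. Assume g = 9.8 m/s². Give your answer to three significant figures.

t ≈ 1.38 s

Here I = (2/3)MR², so the shape factor k = I/(MR²) = 2/3.
Along the incline Mg sinθ − f = Ma, and torque about the center fR = Iα = kMR²(a/R) gives f = kMa.
Hence a = g sinθ/(1+k) = 9.8×sin35.9°/1.667 = 3.448 m/s².
With constant a from rest, t = √(2L/a) = √(2·3.28/3.448) ≈ 1.38 s.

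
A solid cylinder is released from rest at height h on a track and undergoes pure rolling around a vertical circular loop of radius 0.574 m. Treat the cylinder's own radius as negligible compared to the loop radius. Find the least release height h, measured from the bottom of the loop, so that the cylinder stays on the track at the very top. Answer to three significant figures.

h_min ≈ 1.58 m

For this body I = (1/2)MR², i.e. k = I/(MR²) = 0.5.
At the top of the loop, the minimum-contact condition is Mg = Mv_top²/r, so v_top² = gr.
With ω = v/R, the kinetic energy at speed v is ½(1+k)Mv² = (3/4)Mv².
Energy conservation from release (height h) to the top (height 2r): Mgh = Mg(2r) + (3/4)M·gr.
Thus h_min = 2r + (1+k)r/2 = r(2 + 1.5/2) = 0.574 × 2.75 ≈ 1.58 m.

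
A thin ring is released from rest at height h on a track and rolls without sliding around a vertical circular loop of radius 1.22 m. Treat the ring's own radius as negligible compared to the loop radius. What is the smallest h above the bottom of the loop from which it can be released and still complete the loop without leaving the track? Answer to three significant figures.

For this body I = MR², i.e. k = I/(MR²) = 1.
At the top, contact is just lost when gravity alone supplies the centripetal force: Mg = Mv_top²/r, i.e. v_top² = gr.
With ω = v/R, the kinetic energy at speed v is ½(1+k)Mv² = Mv².
Energy conservation from release (height h) to the top (height 2r): Mgh = Mg(2r) + M·gr.
Thus h_min = 2r + (1+k)r/2 = r(2 + 2/2) = 1.22 × 3 ≈ 3.66 m.

h_min ≈ 3.66 m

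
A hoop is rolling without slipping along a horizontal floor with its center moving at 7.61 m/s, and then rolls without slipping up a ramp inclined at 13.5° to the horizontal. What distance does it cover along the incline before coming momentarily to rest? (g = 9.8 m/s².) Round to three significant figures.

d ≈ 25.3 m

With I = MR², the ratio k = I/(MR²) is 1.
The rolling condition ω = v/R makes the rotational term ½I(v/R)² = ½kMv², so KE_total = ½(1+k)Mv² = Mv².
Setting this equal to Mgh gives the vertical rise h = (1+k)v₀²/(2g) = 2×7.61²/(2×9.8) = 5.909 m.
Along the incline, d = h/sinθ = 5.909/sin13.5° ≈ 25.3 m.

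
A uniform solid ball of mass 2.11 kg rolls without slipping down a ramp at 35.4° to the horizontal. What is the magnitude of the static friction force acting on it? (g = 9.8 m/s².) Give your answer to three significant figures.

The moment of inertia is (2/5)MR², giving k ≡ I/(MR²) = 0.4.
Along the incline Mg sinθ − f = Ma, and torque about the center fR = Iα = kMR²(a/R) gives f = kMa.
Combining, a = g sinθ/(1+k) and f = kMa = kMg sinθ/(1+k).
f = 0.4 × 2.11 × 9.8 × sin35.4° / 1.4 ≈ 3.42 N.

f ≈ 3.42 N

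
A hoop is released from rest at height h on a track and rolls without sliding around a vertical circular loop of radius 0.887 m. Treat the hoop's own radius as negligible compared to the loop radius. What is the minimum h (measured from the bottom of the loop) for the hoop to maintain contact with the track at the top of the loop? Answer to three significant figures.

h_min ≈ 2.66 m

The moment of inertia is MR², giving k ≡ I/(MR²) = 1.
At the top of the loop, the minimum-contact condition is Mg = Mv_top²/r, so v_top² = gr.
With ω = v/R, the kinetic energy at speed v is ½(1+k)Mv² = Mv².
Energy conservation from release (height h) to the top (height 2r): Mgh = Mg(2r) + M·gr.
Thus h_min = 2r + (1+k)r/2 = r(2 + 2/2) = 0.887 × 3 ≈ 2.66 m.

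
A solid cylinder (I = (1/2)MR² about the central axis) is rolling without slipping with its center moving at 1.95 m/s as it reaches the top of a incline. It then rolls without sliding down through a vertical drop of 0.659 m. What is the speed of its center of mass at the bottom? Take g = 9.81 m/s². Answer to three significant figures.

v ≈ 3.52 m/s

The moment of inertia is (1/2)MR², giving k ≡ I/(MR²) = 0.5.
Rolling without slipping gives ω = v/R, so the total kinetic energy is ½Mv² + ½Iω² = ½(1+k)Mv² = (3/4)Mv².
Energy conservation: (3/4)Mv₀² + Mgh = (3/4)Mv², so v² = v₀² + 2gh/(1+k).
v = √(1.95² + 2×9.81×0.659/1.5) = √12.42 ≈ 3.52 m/s.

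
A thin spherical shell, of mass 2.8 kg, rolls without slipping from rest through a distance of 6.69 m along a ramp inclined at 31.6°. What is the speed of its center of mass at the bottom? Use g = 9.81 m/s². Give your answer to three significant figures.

For this body I = (2/3)MR², i.e. k = I/(MR²) = 2/3.
The rolling condition ω = v/R makes the rotational term ½I(v/R)² = ½kMv², so KE_total = ½(1+k)Mv² = (5/6)Mv².
The vertical drop is h = L sinθ = 6.69 × sin31.6° = 3.505 m.
Energy conservation: Mgh = (5/6)Mv², so v = √(2gh/(1+k)) = √(2 × 9.81 × 3.505 / 1.667) ≈ 6.42 m/s.

v ≈ 6.42 m/s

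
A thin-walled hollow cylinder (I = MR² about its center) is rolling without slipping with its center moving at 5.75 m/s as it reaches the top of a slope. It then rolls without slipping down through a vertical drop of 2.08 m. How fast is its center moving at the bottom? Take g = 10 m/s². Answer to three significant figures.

The moment of inertia is MR², giving k ≡ I/(MR²) = 1.
Rolling without slipping gives ω = v/R, so the total kinetic energy is ½Mv² + ½Iω² = ½(1+k)Mv² = Mv².
Energy conservation: Mv₀² + Mgh = Mv², so v² = v₀² + 2gh/(1+k).
v = √(5.75² + 2×10×2.08/2) = √53.86 ≈ 7.34 m/s.

v ≈ 7.34 m/s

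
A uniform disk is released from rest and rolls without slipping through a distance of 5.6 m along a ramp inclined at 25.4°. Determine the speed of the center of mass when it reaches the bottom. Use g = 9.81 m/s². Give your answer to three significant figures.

v ≈ 5.61 m/s

The moment of inertia is (1/2)MR², giving k ≡ I/(MR²) = 0.5.
Rolling without slipping gives ω = v/R, so the total kinetic energy is ½Mv² + ½Iω² = ½(1+k)Mv² = (3/4)Mv².
The vertical drop is h = L sinθ = 5.6 × sin25.4° = 2.402 m.
Setting Mgh = (3/4)Mv² gives v = √(2gh/(1+k)) = √(2·9.81·2.402/1.5) ≈ 5.61 m/s.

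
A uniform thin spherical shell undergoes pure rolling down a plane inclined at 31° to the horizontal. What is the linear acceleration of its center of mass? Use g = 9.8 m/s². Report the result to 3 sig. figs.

For this body I = (2/3)MR², i.e. k = I/(MR²) = 2/3.
Along the incline Mg sinθ − f = Ma, and torque about the center fR = Iα = kMR²(a/R) gives f = kMa.
Eliminating f: Mg sinθ = (1+k)Ma, so a = g sinθ/(1+k) = 9.8 × sin31° / 1.667 ≈ 3.03 m/s².

a ≈ 3.03 m/s²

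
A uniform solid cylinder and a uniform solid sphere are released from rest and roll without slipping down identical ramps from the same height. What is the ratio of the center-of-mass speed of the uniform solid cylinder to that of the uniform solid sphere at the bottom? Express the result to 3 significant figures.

v_ratio ≈ 0.966

Each satisfies Mgh = ½(1+k)Mv² with k = I/(MR²), so v ∝ 1/√(1+k).
For the uniform solid cylinder k = 0.5; for the uniform solid sphere k = 0.4.
v₁/v₂ = √((1+k₂)/(1+k₁)) = √(1.4/1.5) ≈ 0.966.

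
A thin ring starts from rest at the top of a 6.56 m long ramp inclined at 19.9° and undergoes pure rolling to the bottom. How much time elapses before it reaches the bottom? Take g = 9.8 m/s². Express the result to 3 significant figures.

With I = MR², the ratio k = I/(MR²) is 1.
Translational: Mg sinθ − f = Ma. Rotational about the CM: fR = Iα = kMRa, so f = kMa.
Hence a = g sinθ/(1+k) = 9.8×sin19.9°/2 = 1.668 m/s².
With constant a from rest, t = √(2L/a) = √(2·6.56/1.668) ≈ 2.80 s.

t ≈ 2.80 s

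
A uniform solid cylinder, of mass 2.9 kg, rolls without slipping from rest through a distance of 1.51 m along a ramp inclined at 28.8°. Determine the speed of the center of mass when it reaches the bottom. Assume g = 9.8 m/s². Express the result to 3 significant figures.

The moment of inertia is (1/2)MR², giving k ≡ I/(MR²) = 0.5.
Rolling without slipping gives ω = v/R, so the total kinetic energy is ½Mv² + ½Iω² = ½(1+k)Mv² = (3/4)Mv².
The vertical drop is h = L sinθ = 1.51 × sin28.8° = 0.7274 m.
Setting Mgh = (3/4)Mv² gives v = √(2gh/(1+k)) = √(2·9.8·0.7274/1.5) ≈ 3.08 m/s.

v ≈ 3.08 m/s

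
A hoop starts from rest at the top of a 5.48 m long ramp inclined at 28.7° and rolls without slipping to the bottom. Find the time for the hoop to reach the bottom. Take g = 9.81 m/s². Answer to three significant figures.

t ≈ 2.16 s

With I = MR², the ratio k = I/(MR²) is 1.
Newton's second law down the slope: Mg sinθ − f = Ma. The torque equation fR = Iα (with α = a/R) gives f = kMa.
Hence a = g sinθ/(1+k) = 9.81×sin28.7°/2 = 2.355 m/s².
Starting from rest, L = ½at², so t = √(2L/a) = √(2×5.48/2.355) ≈ 2.16 s.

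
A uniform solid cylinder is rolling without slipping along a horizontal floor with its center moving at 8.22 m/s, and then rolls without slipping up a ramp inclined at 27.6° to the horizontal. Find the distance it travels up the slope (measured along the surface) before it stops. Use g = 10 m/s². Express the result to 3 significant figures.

For this body I = (1/2)MR², i.e. k = I/(MR²) = 0.5.
Pure rolling means v = ωR; then KE = ½Mv² + ½I(v/R)² = ½(1+k)Mv² = (3/4)Mv².
Setting this equal to Mgh gives the vertical rise h = (1+k)v₀²/(2g) = 1.5×8.22²/(2×10) = 5.068 m.
Along the incline, d = h/sinθ = 5.068/sin27.6° ≈ 10.9 m.

d ≈ 10.9 m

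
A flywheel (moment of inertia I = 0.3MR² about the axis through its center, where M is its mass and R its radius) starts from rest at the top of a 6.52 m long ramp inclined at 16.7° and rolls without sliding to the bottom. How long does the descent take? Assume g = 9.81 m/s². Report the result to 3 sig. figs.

t ≈ 2.45 s

The moment of inertia is 0.3MR², giving k ≡ I/(MR²) = 0.3.
Translational: Mg sinθ − f = Ma. Rotational about the CM: fR = Iα = kMRa, so f = kMa.
Hence a = g sinθ/(1+k) = 9.81×sin16.7°/1.3 = 2.168 m/s².
With constant a from rest, t = √(2L/a) = √(2·6.52/2.168) ≈ 2.45 s.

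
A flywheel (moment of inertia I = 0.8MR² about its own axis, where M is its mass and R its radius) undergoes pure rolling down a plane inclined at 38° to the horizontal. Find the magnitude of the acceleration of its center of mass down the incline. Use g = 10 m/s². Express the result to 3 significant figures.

The moment of inertia is 0.8MR², giving k ≡ I/(MR²) = 0.8.
Newton's second law down the slope: Mg sinθ − f = Ma. The torque equation fR = Iα (with α = a/R) gives f = kMa.
Eliminating f: Mg sinθ = (1+k)Ma, so a = g sinθ/(1+k) = 10 × sin38° / 1.8 ≈ 3.42 m/s².

a ≈ 3.42 m/s²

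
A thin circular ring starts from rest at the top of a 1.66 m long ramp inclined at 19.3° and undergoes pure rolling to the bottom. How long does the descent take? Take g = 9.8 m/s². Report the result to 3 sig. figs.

t ≈ 1.43 s

With I = MR², the ratio k = I/(MR²) is 1.
Newton's second law down the slope: Mg sinθ − f = Ma. The torque equation fR = Iα (with α = a/R) gives f = kMa.
Hence a = g sinθ/(1+k) = 9.8×sin19.3°/2 = 1.62 m/s².
With constant a from rest, t = √(2L/a) = √(2·1.66/1.62) ≈ 1.43 s.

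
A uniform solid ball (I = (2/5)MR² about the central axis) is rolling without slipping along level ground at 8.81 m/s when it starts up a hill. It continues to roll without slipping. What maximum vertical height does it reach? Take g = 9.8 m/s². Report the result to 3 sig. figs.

h ≈ 5.54 m

Here I = (2/5)MR², so the shape factor k = I/(MR²) = 0.4.
The rolling condition ω = v/R makes the rotational term ½I(v/R)² = ½kMv², so KE_total = ½(1+k)Mv² = (7/10)Mv².
At the top the kinetic energy is zero, so (7/10)Mv₀² = Mgh.
Thus h = (1+k)v₀²/(2g) = 1.4 × 8.81² / (2 × 9.8) ≈ 5.54 m.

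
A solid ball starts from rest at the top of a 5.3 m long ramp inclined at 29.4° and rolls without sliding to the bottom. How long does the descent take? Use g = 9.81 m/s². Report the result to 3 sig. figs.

With I = (2/5)MR², the ratio k = I/(MR²) is 0.4.
Along the incline Mg sinθ − f = Ma, and torque about the center fR = Iα = kMR²(a/R) gives f = kMa.
Hence a = g sinθ/(1+k) = 9.81×sin29.4°/1.4 = 3.44 m/s².
With constant a from rest, t = √(2L/a) = √(2·5.3/3.44) ≈ 1.76 s.

t ≈ 1.76 s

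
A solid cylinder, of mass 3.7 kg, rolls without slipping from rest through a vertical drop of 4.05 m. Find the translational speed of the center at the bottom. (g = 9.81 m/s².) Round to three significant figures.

v ≈ 7.28 m/s

With I = (1/2)MR², the ratio k = I/(MR²) is 0.5.
Since it rolls without slipping, ω = v/R and KE = ½Mv² + ½Iω² = ½(1+k)Mv² = (3/4)Mv².
Energy conservation: Mgh = (3/4)Mv², so v = √(2gh/(1+k)) = √(2 × 9.81 × 4.05 / 1.5) ≈ 7.28 m/s.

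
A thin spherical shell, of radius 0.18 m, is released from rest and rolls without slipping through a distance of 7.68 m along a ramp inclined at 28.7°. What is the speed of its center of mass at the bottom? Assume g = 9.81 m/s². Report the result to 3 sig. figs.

v ≈ 6.59 m/s

The moment of inertia is (2/3)MR², giving k ≡ I/(MR²) = 2/3.
The rolling condition ω = v/R makes the rotational term ½I(v/R)² = ½kMv², so KE_total = ½(1+k)Mv² = (5/6)Mv².
The vertical drop is h = L sinθ = 7.68 × sin28.7° = 3.688 m.
Setting Mgh = (5/6)Mv² gives v = √(2gh/(1+k)) = √(2·9.81·3.688/1.667) ≈ 6.59 m/s.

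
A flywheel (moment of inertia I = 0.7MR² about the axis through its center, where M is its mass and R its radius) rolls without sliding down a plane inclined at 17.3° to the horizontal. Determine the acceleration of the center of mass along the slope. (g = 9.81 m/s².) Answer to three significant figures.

a ≈ 1.72 m/s²

For this body I = 0.7MR², i.e. k = I/(MR²) = 0.7.
Translational: Mg sinθ − f = Ma. Rotational about the CM: fR = Iα = kMRa, so f = kMa.
Eliminating f: Mg sinθ = (1+k)Ma, so a = g sinθ/(1+k) = 9.81 × sin17.3° / 1.7 ≈ 1.72 m/s².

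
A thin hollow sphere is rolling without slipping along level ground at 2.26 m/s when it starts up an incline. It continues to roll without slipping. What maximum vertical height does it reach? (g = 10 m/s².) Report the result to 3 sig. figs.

Here I = (2/3)MR², so the shape factor k = I/(MR²) = 2/3.
The rolling condition ω = v/R makes the rotational term ½I(v/R)² = ½kMv², so KE_total = ½(1+k)Mv² = (5/6)Mv².
All of this converts to potential energy at the highest point: (5/6)Mv₀² = Mgh.
Thus h = (1+k)v₀²/(2g) = 1.667 × 2.26² / (2 × 10) ≈ 0.426 m.

h ≈ 0.426 m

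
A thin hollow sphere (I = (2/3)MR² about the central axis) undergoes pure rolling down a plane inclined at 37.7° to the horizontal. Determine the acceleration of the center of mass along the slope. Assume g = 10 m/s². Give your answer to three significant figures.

a ≈ 3.67 m/s²

For this body I = (2/3)MR², i.e. k = I/(MR²) = 2/3.
Along the incline Mg sinθ − f = Ma, and torque about the center fR = Iα = kMR²(a/R) gives f = kMa.
Eliminating f: Mg sinθ = (1+k)Ma, so a = g sinθ/(1+k) = 10 × sin37.7° / 1.667 ≈ 3.67 m/s².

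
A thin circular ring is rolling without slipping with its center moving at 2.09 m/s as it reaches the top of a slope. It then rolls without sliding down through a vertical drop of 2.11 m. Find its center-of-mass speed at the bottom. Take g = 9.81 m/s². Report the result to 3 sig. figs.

v ≈ 5.01 m/s

Here I = MR², so the shape factor k = I/(MR²) = 1.
Rolling without slipping gives ω = v/R, so the total kinetic energy is ½Mv² + ½Iω² = ½(1+k)Mv² = Mv².
Conserving energy between top and bottom: Mv² = Mv₀² + Mgh, hence v² = v₀² + 2gh/(1+k).
v = √(2.09² + 2×9.81×2.11/2) = √25.07 ≈ 5.01 m/s.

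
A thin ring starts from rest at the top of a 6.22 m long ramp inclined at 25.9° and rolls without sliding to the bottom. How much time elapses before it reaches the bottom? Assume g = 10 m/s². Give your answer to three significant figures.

t ≈ 2.39 s

For this body I = MR², i.e. k = I/(MR²) = 1.
Newton's second law down the slope: Mg sinθ − f = Ma. The torque equation fR = Iα (with α = a/R) gives f = kMa.
Hence a = g sinθ/(1+k) = 10×sin25.9°/2 = 2.184 m/s².
With constant a from rest, t = √(2L/a) = √(2·6.22/2.184) ≈ 2.39 s.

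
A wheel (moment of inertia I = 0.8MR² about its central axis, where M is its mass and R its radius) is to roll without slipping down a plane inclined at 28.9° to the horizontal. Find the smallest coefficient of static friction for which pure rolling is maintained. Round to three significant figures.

For this body I = 0.8MR², i.e. k = I/(MR²) = 0.8.
Along the incline Mg sinθ − f = Ma, and torque about the center fR = Iα = kMR²(a/R) gives f = kMa.
These give a = g sinθ/(1+k) and the required friction f = kMg sinθ/(1+k).
The normal force is N = Mg cosθ, so μ_min = f/N = k tanθ/(1+k).
μ_min = 0.8 × tan28.9° / 1.8 ≈ 0.245.

μ_min ≈ 0.245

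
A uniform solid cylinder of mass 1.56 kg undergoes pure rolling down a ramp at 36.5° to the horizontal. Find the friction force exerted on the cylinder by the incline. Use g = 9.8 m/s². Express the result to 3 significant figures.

Here I = (1/2)MR², so the shape factor k = I/(MR²) = 0.5.
Newton's second law down the slope: Mg sinθ − f = Ma. The torque equation fR = Iα (with α = a/R) gives f = kMa.
Combining, a = g sinθ/(1+k) and f = kMa = kMg sinθ/(1+k).
f = 0.5 × 1.56 × 9.8 × sin36.5° / 1.5 ≈ 3.03 N.

f ≈ 3.03 N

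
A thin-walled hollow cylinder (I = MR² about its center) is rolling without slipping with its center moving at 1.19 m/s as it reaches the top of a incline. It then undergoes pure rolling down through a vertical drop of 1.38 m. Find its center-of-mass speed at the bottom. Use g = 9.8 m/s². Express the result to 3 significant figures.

With I = MR², the ratio k = I/(MR²) is 1.
Rolling without slipping gives ω = v/R, so the total kinetic energy is ½Mv² + ½Iω² = ½(1+k)Mv² = Mv².
Energy conservation: Mv₀² + Mgh = Mv², so v² = v₀² + 2gh/(1+k).
v = √(1.19² + 2×9.8×1.38/2) = √14.94 ≈ 3.87 m/s.

v ≈ 3.87 m/s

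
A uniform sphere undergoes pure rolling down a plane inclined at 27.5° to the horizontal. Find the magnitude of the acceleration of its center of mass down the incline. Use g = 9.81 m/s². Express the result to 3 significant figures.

a ≈ 3.24 m/s²

For this body I = (2/5)MR², i.e. k = I/(MR²) = 0.4.
Along the incline Mg sinθ − f = Ma, and torque about the center fR = Iα = kMR²(a/R) gives f = kMa.
Eliminating f: Mg sinθ = (1+k)Ma, so a = g sinθ/(1+k) = 9.81 × sin27.5° / 1.4 ≈ 3.24 m/s².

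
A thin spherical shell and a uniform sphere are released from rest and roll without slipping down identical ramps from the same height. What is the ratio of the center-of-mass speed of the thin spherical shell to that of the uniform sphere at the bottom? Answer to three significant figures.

v_ratio ≈ 0.917

Each satisfies Mgh = ½(1+k)Mv² with k = I/(MR²), so v ∝ 1/√(1+k).
For the thin spherical shell k = 2/3; for the uniform sphere k = 0.4.
v₁/v₂ = √((1+k₂)/(1+k₁)) = √(1.4/1.667) ≈ 0.917.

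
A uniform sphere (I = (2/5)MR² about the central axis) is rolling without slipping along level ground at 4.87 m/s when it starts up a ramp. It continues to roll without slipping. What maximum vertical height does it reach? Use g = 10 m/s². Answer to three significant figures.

With I = (2/5)MR², the ratio k = I/(MR²) is 0.4.
Rolling without slipping gives ω = v/R, so the total kinetic energy is ½Mv² + ½Iω² = ½(1+k)Mv² = (7/10)Mv².
At the top the kinetic energy is zero, so (7/10)Mv₀² = Mgh.
Thus h = (1+k)v₀²/(2g) = 1.4 × 4.87² / (2 × 10) ≈ 1.66 m.

h ≈ 1.66 m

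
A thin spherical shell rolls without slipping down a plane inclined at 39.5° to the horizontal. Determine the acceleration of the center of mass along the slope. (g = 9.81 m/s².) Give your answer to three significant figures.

The moment of inertia is (2/3)MR², giving k ≡ I/(MR²) = 2/3.
Newton's second law down the slope: Mg sinθ − f = Ma. The torque equation fR = Iα (with α = a/R) gives f = kMa.
Eliminating f: Mg sinθ = (1+k)Ma, so a = g sinθ/(1+k) = 9.81 × sin39.5° / 1.667 ≈ 3.74 m/s².

a ≈ 3.74 m/s²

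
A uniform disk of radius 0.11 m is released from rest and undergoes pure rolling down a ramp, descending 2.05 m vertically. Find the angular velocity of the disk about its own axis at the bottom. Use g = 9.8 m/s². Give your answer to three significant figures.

Here I = (1/2)MR², so the shape factor k = I/(MR²) = 0.5.
Since it rolls without slipping, ω = v/R and KE = ½Mv² + ½Iω² = ½(1+k)Mv² = (3/4)Mv².
Energy conservation Mgh = ½(1+k)Mv² gives v = √(2gh/(1+k)) = √(2 × 9.8 × 2.05 / 1.5) = 5.176 m/s.
The angular speed follows from ω = v/R = 5.176/0.11 ≈ 47.1 rad/s.

ω ≈ 47.1 rad/s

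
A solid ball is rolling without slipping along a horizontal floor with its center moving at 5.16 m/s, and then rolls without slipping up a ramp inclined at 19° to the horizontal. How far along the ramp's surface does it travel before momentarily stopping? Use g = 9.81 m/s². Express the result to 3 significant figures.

For this body I = (2/5)MR², i.e. k = I/(MR²) = 0.4.
The rolling condition ω = v/R makes the rotational term ½I(v/R)² = ½kMv², so KE_total = ½(1+k)Mv² = (7/10)Mv².
Setting this equal to Mgh gives the vertical rise h = (1+k)v₀²/(2g) = 1.4×5.16²/(2×9.81) = 1.9 m.
The distance along the slope is d = h/sinθ = 1.9/sin19° ≈ 5.84 m.

d ≈ 5.84 m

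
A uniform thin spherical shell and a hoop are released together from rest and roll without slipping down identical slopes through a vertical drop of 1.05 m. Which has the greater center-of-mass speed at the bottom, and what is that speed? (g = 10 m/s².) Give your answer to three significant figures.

the uniform thin spherical shell, at v ≈ 3.55 m/s

For rolling without slipping, Mgh = ½(1+k)Mv² where k = I/(MR²), so v = √(2gh/(1+k)).
Uniform thin spherical shell: k = 2/3, giving v = √(2×10×1.05/1.667) = 3.55 m/s.
Hoop: k = 1, giving v = √(2×10×1.05/2) = 3.24 m/s.
The smaller k wins: the uniform thin spherical shell, at ≈ 3.55 m/s.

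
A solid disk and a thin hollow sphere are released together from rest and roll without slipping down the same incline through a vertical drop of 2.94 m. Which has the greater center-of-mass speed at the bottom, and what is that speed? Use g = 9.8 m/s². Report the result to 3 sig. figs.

the solid disk, at v ≈ 6.20 m/s

For rolling without slipping, Mgh = ½(1+k)Mv² where k = I/(MR²), so v = √(2gh/(1+k)).
Solid disk: k = 0.5, giving v = √(2×9.8×2.94/1.5) = 6.198 m/s.
Thin hollow sphere: k = 2/3, giving v = √(2×9.8×2.94/1.667) = 5.88 m/s.
The smaller k wins: the solid disk, at ≈ 6.20 m/s.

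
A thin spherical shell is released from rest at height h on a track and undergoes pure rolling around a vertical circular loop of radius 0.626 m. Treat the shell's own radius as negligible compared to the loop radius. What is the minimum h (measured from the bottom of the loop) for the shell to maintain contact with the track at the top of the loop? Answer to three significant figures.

h_min ≈ 1.77 m

The moment of inertia is (2/3)MR², giving k ≡ I/(MR²) = 2/3.
At the top of the loop, the minimum-contact condition is Mg = Mv_top²/r, so v_top² = gr.
With ω = v/R, the kinetic energy at speed v is ½(1+k)Mv² = (5/6)Mv².
Energy conservation from release (height h) to the top (height 2r): Mgh = Mg(2r) + (5/6)M·gr.
Thus h_min = 2r + (1+k)r/2 = r(2 + 1.667/2) = 0.626 × 2.833 ≈ 1.77 m.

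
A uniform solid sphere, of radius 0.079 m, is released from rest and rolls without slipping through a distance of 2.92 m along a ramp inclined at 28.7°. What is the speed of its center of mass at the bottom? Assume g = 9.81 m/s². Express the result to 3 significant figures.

v ≈ 4.43 m/s

For this body I = (2/5)MR², i.e. k = I/(MR²) = 0.4.
Rolling without slipping gives ω = v/R, so the total kinetic energy is ½Mv² + ½Iω² = ½(1+k)Mv² = (7/10)Mv².
The vertical drop is h = L sinθ = 2.92 × sin28.7° = 1.402 m.
Energy conservation: Mgh = (7/10)Mv², so v = √(2gh/(1+k)) = √(2 × 9.81 × 1.402 / 1.4) ≈ 4.43 m/s.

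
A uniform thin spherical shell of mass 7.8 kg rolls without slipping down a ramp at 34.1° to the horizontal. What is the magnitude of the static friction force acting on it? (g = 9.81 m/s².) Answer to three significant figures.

f ≈ 17.2 N

For this body I = (2/3)MR², i.e. k = I/(MR²) = 2/3.
Along the incline Mg sinθ − f = Ma, and torque about the center fR = Iα = kMR²(a/R) gives f = kMa.
Combining, a = g sinθ/(1+k) and f = kMa = kMg sinθ/(1+k).
f = (2/3) × 7.8 × 9.81 × sin34.1° / 1.667 ≈ 17.2 N.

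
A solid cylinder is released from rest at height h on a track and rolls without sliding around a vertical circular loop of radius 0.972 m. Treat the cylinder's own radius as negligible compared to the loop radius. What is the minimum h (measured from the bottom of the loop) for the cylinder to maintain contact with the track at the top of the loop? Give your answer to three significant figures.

With I = (1/2)MR², the ratio k = I/(MR²) is 0.5.
At the top, contact is just lost when gravity alone supplies the centripetal force: Mg = Mv_top²/r, i.e. v_top² = gr.
With ω = v/R, the kinetic energy at speed v is ½(1+k)Mv² = (3/4)Mv².
Energy conservation from release (height h) to the top (height 2r): Mgh = Mg(2r) + (3/4)M·gr.
Thus h_min = 2r + (1+k)r/2 = r(2 + 1.5/2) = 0.972 × 2.75 ≈ 2.67 m.

h_min ≈ 2.67 m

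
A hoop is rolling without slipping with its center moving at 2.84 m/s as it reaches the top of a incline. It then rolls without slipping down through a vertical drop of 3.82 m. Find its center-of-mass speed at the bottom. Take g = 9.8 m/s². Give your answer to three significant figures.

The moment of inertia is MR², giving k ≡ I/(MR²) = 1.
Rolling without slipping gives ω = v/R, so the total kinetic energy is ½Mv² + ½Iω² = ½(1+k)Mv² = Mv².
Energy conservation: Mv₀² + Mgh = Mv², so v² = v₀² + 2gh/(1+k).
v = √(2.84² + 2×9.8×3.82/2) = √45.5 ≈ 6.75 m/s.

v ≈ 6.75 m/s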